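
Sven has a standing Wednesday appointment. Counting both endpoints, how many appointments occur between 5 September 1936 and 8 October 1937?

57

5 September 1936 is a Saturday.
That's 399 days from start to end, counting both.
399 = 7 × 57, so the span is exactly 57 full weeks.
Each full week contributes one Wednesday: 57 so far.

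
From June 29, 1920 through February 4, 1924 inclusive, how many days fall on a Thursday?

188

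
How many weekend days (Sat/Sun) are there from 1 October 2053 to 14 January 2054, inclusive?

1 October 2053 is a Wednesday.
The range spans 106 days (inclusive of both endpoints).
106 = 7 × 15 + 1, so there are 15 full weeks plus 1 extra day.
Each full week contributes 2 weekend days (Sat, Sun): 15 × 2 = 30.
The 1 extra day is Wed — none qualify.
Total: 30 + 0 = 30.

30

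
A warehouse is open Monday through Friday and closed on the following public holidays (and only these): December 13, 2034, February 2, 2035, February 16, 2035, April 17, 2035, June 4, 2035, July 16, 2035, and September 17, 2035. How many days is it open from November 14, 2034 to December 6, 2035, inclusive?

November 14, 2034 is a Tuesday.
That's 388 days from start to end, counting both.
388 = 7 × 55 + 3, so there are 55 full weeks plus 3 extra days.
Each full week contributes 5 weekdays (Mon–Fri): 55 × 5 = 275.
The 3 extra days are Tue, Wed, Thu — 3 of them qualify.
Total: 275 + 3 = 278.
Holidays: December 13, 2034 (Wed); February 2, 2035 (Fri); February 16, 2035 (Fri); April 17, 2035 (Tue); June 4, 2035 (Mon); July 16, 2035 (Mon); September 17, 2035 (Mon).
All 7 holidays fall on weekdays, so subtract 7.
Business days: 278 − 7 = 271.

271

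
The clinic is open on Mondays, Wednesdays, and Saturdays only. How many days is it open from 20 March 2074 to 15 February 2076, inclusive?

299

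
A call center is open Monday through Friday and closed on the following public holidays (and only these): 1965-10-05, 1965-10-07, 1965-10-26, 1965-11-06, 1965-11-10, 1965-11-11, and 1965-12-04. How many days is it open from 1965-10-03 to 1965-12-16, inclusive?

49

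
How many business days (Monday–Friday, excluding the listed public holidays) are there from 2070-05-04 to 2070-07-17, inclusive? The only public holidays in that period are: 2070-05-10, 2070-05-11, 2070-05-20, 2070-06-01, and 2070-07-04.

52

2070-05-04 is a Sunday.
The range spans 75 days (inclusive of both endpoints).
75 = 7 × 10 + 5, so there are 10 full weeks plus 5 extra days.
Each full week contributes 5 weekdays (Mon–Fri): 10 × 5 = 50.
The 5 extra days are Sun, Mon, Tue, Wed, Thu — 4 of them qualify.
Total: 50 + 4 = 54.
Holidays: 2070-05-10 (Sat); 2070-05-11 (Sun); 2070-05-20 (Tue); 2070-06-01 (Sun); 2070-07-04 (Fri).
2 of the 5 holidays fall on weekdays; the rest are weekends and were already excluded.
Business days: 54 − 2 = 52.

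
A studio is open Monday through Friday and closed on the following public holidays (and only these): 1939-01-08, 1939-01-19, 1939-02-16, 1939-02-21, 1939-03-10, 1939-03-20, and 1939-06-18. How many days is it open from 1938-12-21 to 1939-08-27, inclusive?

173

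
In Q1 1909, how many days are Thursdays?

Jan 1, 1909 is a Friday.
From Jan 1, 1909 to Mar 31, 1909 is 90 days inclusive.
90 = 7 × 12 + 6, so there are 12 full weeks plus 6 extra days.
Each full week contributes one Thursday: 12 so far.
The 6 extra days are Friday, Saturday, Sunday, Monday, Tuesday, Wednesday — none qualify.
Total: 12 + 0 = 12.

12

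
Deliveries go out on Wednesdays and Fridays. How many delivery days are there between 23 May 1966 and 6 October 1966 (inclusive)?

39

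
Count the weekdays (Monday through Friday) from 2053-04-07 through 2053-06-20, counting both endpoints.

55 weekdays

2053-04-07 is a Monday.
From 2053-04-07 to 2053-06-20 is 75 days inclusive.
75 = 7 × 10 + 5, so there are 10 full weeks plus 5 extra days.
Each full week contributes 5 weekdays (Mon–Fri): 10 × 5 = 50.
The 5 extra days are Mon, Tue, Wed, Thu, Fri — 5 of them qualify.
Total: 50 + 5 = 55.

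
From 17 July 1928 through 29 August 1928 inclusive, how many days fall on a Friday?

6

17 July 1928 is a Tuesday.
That's 44 days from start to end, counting both.
44 = 7 × 6 + 2, so there are 6 full weeks plus 2 extra days.
Each full week contributes one Friday: 6 so far.
The 2 extra days are Tuesday, Wednesday — none qualify.
Total: 6 + 0 = 6.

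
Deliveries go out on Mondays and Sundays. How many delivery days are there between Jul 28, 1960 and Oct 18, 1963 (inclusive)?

Jul 28, 1960 is a Thursday.
From Jul 28, 1960 to Oct 18, 1963 is 1178 days inclusive.
1178 = 7 × 168 + 2, so there are 168 full weeks plus 2 extra days.
Each full week contributes 2 days from the set (Mon, Sun): 168 × 2 = 336.
The 2 extra days are Thursday, Friday — none qualify.
Total: 336 + 0 = 336.

336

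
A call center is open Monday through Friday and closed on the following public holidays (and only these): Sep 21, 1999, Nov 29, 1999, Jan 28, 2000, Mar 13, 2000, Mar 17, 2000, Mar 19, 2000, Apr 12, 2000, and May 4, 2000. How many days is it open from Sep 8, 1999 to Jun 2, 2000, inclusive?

Sep 8, 1999 is a Wednesday.
From Sep 8, 1999 to Jun 2, 2000 is 269 days inclusive.
269 = 7 × 38 + 3, so there are 38 full weeks plus 3 extra days.
Each full week contributes 5 weekdays (Mon–Fri): 38 × 5 = 190.
The 3 extra days are Wednesday, Thursday, Friday — 3 of them qualify.
Total: 190 + 3 = 193.
Holidays: Sep 21, 1999 (Tue); Nov 29, 1999 (Mon); Jan 28, 2000 (Fri); Mar 13, 2000 (Mon); Mar 17, 2000 (Fri); Mar 19, 2000 (Sun); Apr 12, 2000 (Wed); May 4, 2000 (Thu).
7 of the 8 holidays fall on weekdays; the rest are weekends and were already excluded.
Business days: 193 − 7 = 186.

186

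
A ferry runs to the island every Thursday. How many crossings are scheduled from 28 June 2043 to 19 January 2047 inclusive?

28 June 2043 is a Sunday.
That's 1302 days from start to end, counting both.
1302 = 7 × 186, so the span is exactly 186 full weeks.
Each full week contributes one Thursday: 186 so far.

186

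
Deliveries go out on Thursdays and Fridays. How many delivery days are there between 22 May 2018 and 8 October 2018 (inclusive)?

40

22 May 2018 is a Tuesday.
That's 140 days from start to end, counting both.
140 = 7 × 20, so the span is exactly 20 full weeks.
Each full week contributes 2 days from the set (Thu, Fri): 20 × 2 = 40.
Total: 40.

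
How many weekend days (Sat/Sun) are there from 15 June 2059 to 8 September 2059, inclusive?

15 June 2059 is a Sunday.
That's 86 days from start to end, counting both.
86 = 7 × 12 + 2, so there are 12 full weeks plus 2 extra days.
Each full week contributes 2 weekend days (Sat, Sun): 12 × 2 = 24.
The 2 extra days are Sunday, Monday — 1 of them qualifies.
Total: 24 + 1 = 25.

25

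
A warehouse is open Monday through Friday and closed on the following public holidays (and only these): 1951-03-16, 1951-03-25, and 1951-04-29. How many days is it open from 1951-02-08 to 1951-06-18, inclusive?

1951-02-08 is a Thursday.
From 1951-02-08 to 1951-06-18 is 131 days inclusive.
131 = 7 × 18 + 5, so there are 18 full weeks plus 5 extra days.
Each full week contributes 5 weekdays (Mon–Fri): 18 × 5 = 90.
The 5 extra days are Thu, Fri, Sat, Sun, Mon — 3 of them qualify.
Total: 90 + 3 = 93.
Holidays: 1951-03-16 (Fri); 1951-03-25 (Sun); 1951-04-29 (Sun).
1 of the 3 holidays fall on weekdays; the rest are weekends and were already excluded.
Business days: 93 − 1 = 92.

92 working days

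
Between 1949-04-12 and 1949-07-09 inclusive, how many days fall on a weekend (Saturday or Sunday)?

25

1949-04-12 is a Tuesday.
The range spans 89 days (inclusive of both endpoints).
89 = 7 × 12 + 5, so there are 12 full weeks plus 5 extra days.
Each full week contributes 2 weekend days (Sat, Sun): 12 × 2 = 24.
The 5 extra days are Tuesday, Wednesday, Thursday, Friday, Saturday — 1 of them qualifies.
Total: 24 + 1 = 25.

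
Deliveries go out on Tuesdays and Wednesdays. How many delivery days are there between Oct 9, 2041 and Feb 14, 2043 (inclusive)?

Oct 9, 2041 is a Wednesday.
The range spans 494 days (inclusive of both endpoints).
494 = 7 × 70 + 4, so there are 70 full weeks plus 4 extra days.
Each full week contributes 2 days from the set (Tue, Wed): 70 × 2 = 140.
The 4 extra days are Wed, Thu, Fri, Sat — 1 of them qualifies.
Total: 140 + 1 = 141.

141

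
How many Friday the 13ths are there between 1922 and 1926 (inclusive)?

Friday-the-13ths by year:
1922: Jan, Oct
1923: Apr, Jul
1924: Jun
1925: Feb, Mar, Nov
1926: Aug

9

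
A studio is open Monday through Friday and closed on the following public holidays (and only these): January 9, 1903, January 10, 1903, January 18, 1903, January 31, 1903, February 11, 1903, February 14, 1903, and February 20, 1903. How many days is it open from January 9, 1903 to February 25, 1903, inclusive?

January 9, 1903 is a Friday.
That's 48 days from start to end, counting both.
48 = 7 × 6 + 6, so there are 6 full weeks plus 6 extra days.
Each full week contributes 5 weekdays (Mon–Fri): 6 × 5 = 30.
The 6 extra days are Friday, Saturday, Sunday, Monday, Tuesday, Wednesday — 4 of them qualify.
Total: 30 + 4 = 34.
Holidays: January 9, 1903 (Fri); January 10, 1903 (Sat); January 18, 1903 (Sun); January 31, 1903 (Sat); February 11, 1903 (Wed); February 14, 1903 (Sat); February 20, 1903 (Fri).
3 of the 7 holidays fall on weekdays; the rest are weekends and were already excluded.
Business days: 34 − 3 = 31.

31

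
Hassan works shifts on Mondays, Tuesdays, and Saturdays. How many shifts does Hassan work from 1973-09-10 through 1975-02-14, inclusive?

224

1973-09-10 is a Monday.
The range spans 523 days (inclusive of both endpoints).
523 = 7 × 74 + 5, so there are 74 full weeks plus 5 extra days.
Each full week contributes 3 days from the set (Mon, Tue, Sat): 74 × 3 = 222.
The 5 extra days are Mon, Tue, Wed, Thu, Fri — 2 of them qualify.
Total: 222 + 2 = 224.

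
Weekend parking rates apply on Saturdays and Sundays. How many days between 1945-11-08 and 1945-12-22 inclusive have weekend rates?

1945-11-08 is a Thursday.
From 1945-11-08 to 1945-12-22 is 45 days inclusive.
45 = 7 × 6 + 3, so there are 6 full weeks plus 3 extra days.
Each full week contributes 2 weekend days (Sat, Sun): 6 × 2 = 12.
The 3 extra days are Thu, Fri, Sat — 1 of them qualifies.
Total: 12 + 1 = 13.

13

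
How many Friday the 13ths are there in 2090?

2

The 13th falls on a Friday when the month's 13th has weekday Fri.
Jan 13 is Fri ✓; Feb 13 is Mon; Mar 13 is Mon; Apr 13 is Thu; May 13 is Sat; Jun 13 is Tue; Jul 13 is Thu; Aug 13 is Sun; Sep 13 is Wed; Oct 13 is Fri ✓; Nov 13 is Mon; Dec 13 is Wed.
Friday the 13ths: Jan, Oct.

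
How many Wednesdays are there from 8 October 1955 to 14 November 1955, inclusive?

8 October 1955 is a Saturday.
From 8 October 1955 to 14 November 1955 is 38 days inclusive.
38 = 7 × 5 + 3, so there are 5 full weeks plus 3 extra days.
Each full week contributes one Wednesday: 5 so far.
The 3 extra days are Saturday, Sunday, Monday — none qualify.
Total: 5 + 0 = 5.

5 Wednesdays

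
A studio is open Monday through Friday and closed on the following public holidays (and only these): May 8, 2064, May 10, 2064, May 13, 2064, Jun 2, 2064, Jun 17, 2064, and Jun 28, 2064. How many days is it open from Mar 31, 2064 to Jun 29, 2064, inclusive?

61

Mar 31, 2064 is a Monday.
From Mar 31, 2064 to Jun 29, 2064 is 91 days inclusive.
91 = 7 × 13, so the span is exactly 13 full weeks.
Each full week contributes 5 weekdays (Mon–Fri): 13 × 5 = 65.
Holidays: May 8, 2064 (Thu); May 10, 2064 (Sat); May 13, 2064 (Tue); Jun 2, 2064 (Mon); Jun 17, 2064 (Tue); Jun 28, 2064 (Sat).
4 of the 6 holidays fall on weekdays; the rest are weekends and were already excluded.
Business days: 65 − 4 = 61.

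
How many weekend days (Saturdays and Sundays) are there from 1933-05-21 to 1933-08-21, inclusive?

1933-05-21 is a Sunday.
That's 93 days from start to end, counting both.
93 = 7 × 13 + 2, so there are 13 full weeks plus 2 extra days.
Each full week contributes 2 weekend days (Sat, Sun): 13 × 2 = 26.
The 2 extra days are Sun, Mon — 1 of them qualifies.
Total: 26 + 1 = 27.

27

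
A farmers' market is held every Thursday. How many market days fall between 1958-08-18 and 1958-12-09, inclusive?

1958-08-18 is a Monday.
From 1958-08-18 to 1958-12-09 is 114 days inclusive.
114 = 7 × 16 + 2, so there are 16 full weeks plus 2 extra days.
Each full week contributes one Thursday: 16 so far.
The 2 extra days are Mon, Tue — none qualify.
Total: 16 + 0 = 16.

16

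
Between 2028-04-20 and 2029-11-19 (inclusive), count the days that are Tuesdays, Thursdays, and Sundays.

2028-04-20 is a Thursday.
The range spans 579 days (inclusive of both endpoints).
579 = 7 × 82 + 5, so there are 82 full weeks plus 5 extra days.
Each full week contributes 3 days from the set (Tue, Thu, Sun): 82 × 3 = 246.
The 5 extra days are Thu, Fri, Sat, Sun, Mon — 2 of them qualify.
Total: 246 + 2 = 248.

248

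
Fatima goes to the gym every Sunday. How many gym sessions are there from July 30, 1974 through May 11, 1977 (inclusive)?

145

July 30, 1974 is a Tuesday.
The range spans 1017 days (inclusive of both endpoints).
1017 = 7 × 145 + 2, so there are 145 full weeks plus 2 extra days.
Each full week contributes one Sunday: 145 so far.
The 2 extra days are Tue, Wed — none qualify.
Total: 145 + 0 = 145.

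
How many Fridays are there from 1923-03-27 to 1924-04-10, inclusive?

54

1923-03-27 is a Tuesday.
From 1923-03-27 to 1924-04-10 is 381 days inclusive.
381 = 7 × 54 + 3, so there are 54 full weeks plus 3 extra days.
Each full week contributes one Friday: 54 so far.
The 3 extra days are Tuesday, Wednesday, Thursday — none qualify.
Total: 54 + 0 = 54.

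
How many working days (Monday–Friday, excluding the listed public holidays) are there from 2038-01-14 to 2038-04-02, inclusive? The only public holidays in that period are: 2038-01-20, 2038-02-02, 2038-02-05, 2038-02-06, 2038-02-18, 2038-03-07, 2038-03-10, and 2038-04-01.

51 working days

2038-01-14 is a Thursday.
That's 79 days from start to end, counting both.
79 = 7 × 11 + 2, so there are 11 full weeks plus 2 extra days.
Each full week contributes 5 weekdays (Mon–Fri): 11 × 5 = 55.
The 2 extra days are Thu, Fri — 2 of them qualify.
Total: 55 + 2 = 57.
Holidays: 2038-01-20 (Wed); 2038-02-02 (Tue); 2038-02-05 (Fri); 2038-02-06 (Sat); 2038-02-18 (Thu); 2038-03-07 (Sun); 2038-03-10 (Wed); 2038-04-01 (Thu).
6 of the 8 holidays fall on weekdays; the rest are weekends and were already excluded.
Business days: 57 − 6 = 51.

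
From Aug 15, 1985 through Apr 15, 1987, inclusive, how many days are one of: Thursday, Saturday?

Aug 15, 1985 is a Thursday.
That's 609 days from start to end, counting both.
609 = 7 × 87, so the span is exactly 87 full weeks.
Each full week contributes 2 days from the set (Thu, Sat): 87 × 2 = 174.
Total: 174.

174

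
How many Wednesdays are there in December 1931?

December 1, 1931 is a Tuesday.
From December 1, 1931 to December 31, 1931 is 31 days inclusive.
31 = 7 × 4 + 3, so there are 4 full weeks plus 3 extra days.
Each full week contributes one Wednesday: 4 so far.
The 3 extra days are Tuesday, Wednesday, Thursday — 1 of them qualifies.
Total: 4 + 1 = 5.

5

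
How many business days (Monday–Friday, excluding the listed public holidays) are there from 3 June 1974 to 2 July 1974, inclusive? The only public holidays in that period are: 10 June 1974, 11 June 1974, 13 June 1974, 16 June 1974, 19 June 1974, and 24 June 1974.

3 June 1974 is a Monday.
That's 30 days from start to end, counting both.
30 = 7 × 4 + 2, so there are 4 full weeks plus 2 extra days.
Each full week contributes 5 weekdays (Mon–Fri): 4 × 5 = 20.
The 2 extra days are Mon, Tue — 2 of them qualify.
Total: 20 + 2 = 22.
Holidays: 10 June 1974 (Mon); 11 June 1974 (Tue); 13 June 1974 (Thu); 16 June 1974 (Sun); 19 June 1974 (Wed); 24 June 1974 (Mon).
5 of the 6 holidays fall on weekdays; the rest are weekends and were already excluded.
Business days: 22 − 5 = 17.

17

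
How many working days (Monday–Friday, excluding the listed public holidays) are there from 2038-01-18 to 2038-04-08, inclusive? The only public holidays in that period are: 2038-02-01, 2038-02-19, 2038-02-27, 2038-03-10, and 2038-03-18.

2038-01-18 is a Monday.
From 2038-01-18 to 2038-04-08 is 81 days inclusive.
81 = 7 × 11 + 4, so there are 11 full weeks plus 4 extra days.
Each full week contributes 5 weekdays (Mon–Fri): 11 × 5 = 55.
The 4 extra days are Mon, Tue, Wed, Thu — 4 of them qualify.
Total: 55 + 4 = 59.
Holidays: 2038-02-01 (Mon); 2038-02-19 (Fri); 2038-02-27 (Sat); 2038-03-10 (Wed); 2038-03-18 (Thu).
4 of the 5 holidays fall on weekdays; the rest are weekends and were already excluded.
Business days: 59 − 4 = 55.

55 working days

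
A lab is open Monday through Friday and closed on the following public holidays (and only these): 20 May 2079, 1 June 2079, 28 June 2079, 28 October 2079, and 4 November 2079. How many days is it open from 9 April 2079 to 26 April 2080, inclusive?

273 business days

9 April 2079 is a Sunday.
The range spans 384 days (inclusive of both endpoints).
384 = 7 × 54 + 6, so there are 54 full weeks plus 6 extra days.
Each full week contributes 5 weekdays (Mon–Fri): 54 × 5 = 270.
The 6 extra days are Sun, Mon, Tue, Wed, Thu, Fri — 5 of them qualify.
Total: 270 + 5 = 275.
Holidays: 20 May 2079 (Sat); 1 June 2079 (Thu); 28 June 2079 (Wed); 28 October 2079 (Sat); 4 November 2079 (Sat).
2 of the 5 holidays fall on weekdays; the rest are weekends and were already excluded.
Business days: 275 − 2 = 273.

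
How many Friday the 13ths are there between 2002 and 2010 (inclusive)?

Friday-the-13ths by year:
2002: Sep, Dec
2003: Jun
2004: Feb, Aug
2005: May
2006: Jan, Oct
2007: Apr, Jul
2008: Jun
2009: Feb, Mar, Nov
2010: Aug

15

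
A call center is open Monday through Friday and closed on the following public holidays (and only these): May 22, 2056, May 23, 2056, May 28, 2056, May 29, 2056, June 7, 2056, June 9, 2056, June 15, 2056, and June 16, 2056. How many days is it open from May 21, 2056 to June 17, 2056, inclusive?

13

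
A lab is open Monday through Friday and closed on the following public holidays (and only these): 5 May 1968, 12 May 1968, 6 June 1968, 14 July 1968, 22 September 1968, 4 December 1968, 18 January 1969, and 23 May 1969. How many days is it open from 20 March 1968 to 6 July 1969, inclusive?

20 March 1968 is a Wednesday.
That's 474 days from start to end, counting both.
474 = 7 × 67 + 5, so there are 67 full weeks plus 5 extra days.
Each full week contributes 5 weekdays (Mon–Fri): 67 × 5 = 335.
The 5 extra days are Wednesday, Thursday, Friday, Saturday, Sunday — 3 of them qualify.
Total: 335 + 3 = 338.
Holidays: 5 May 1968 (Sun); 12 May 1968 (Sun); 6 June 1968 (Thu); 14 July 1968 (Sun); 22 September 1968 (Sun); 4 December 1968 (Wed); 18 January 1969 (Sat); 23 May 1969 (Fri).
3 of the 8 holidays fall on weekdays; the rest are weekends and were already excluded.
Business days: 338 − 3 = 335.

335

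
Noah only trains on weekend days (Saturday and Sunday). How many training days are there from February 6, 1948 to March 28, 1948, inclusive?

16

February 6, 1948 is a Friday.
That's 52 days from start to end, counting both.
52 = 7 × 7 + 3, so there are 7 full weeks plus 3 extra days.
Each full week contributes 2 weekend days (Sat, Sun): 7 × 2 = 14.
The 3 extra days are Fri, Sat, Sun — 2 of them qualify.
Total: 14 + 2 = 16.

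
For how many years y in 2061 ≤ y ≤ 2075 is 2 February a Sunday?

1

Day of week of February 2 in each year:
2061: Wed, 2062: Thu, 2063: Fri, 2064: Sat, 2065: Mon, 2066: Tue, 2067: Wed, 2068: Thu, 2069: Sat, 2070: Sun ✓, 2071: Mon, 2072: Tue, 2073: Thu, 2074: Fri, 2075: Sat
Sundays: 2070.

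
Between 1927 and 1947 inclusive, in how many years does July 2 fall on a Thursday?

3

Day of week of July 2 in each year:
1927: Sat, 1928: Mon, 1929: Tue, 1930: Wed, 1931: Thu ✓, 1932: Sat, 1933: Sun, 1934: Mon, 1935: Tue, 1936: Thu ✓, 1937: Fri, 1938: Sat, 1939: Sun, 1940: Tue, 1941: Wed, 1942: Thu ✓, 1943: Fri, 1944: Sun, 1945: Mon, 1946: Tue, 1947: Wed
Thursdays: 1931, 1936, 1942.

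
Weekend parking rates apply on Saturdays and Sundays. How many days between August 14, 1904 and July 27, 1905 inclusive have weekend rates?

99

August 14, 1904 is a Sunday.
The range spans 348 days (inclusive of both endpoints).
348 = 7 × 49 + 5, so there are 49 full weeks plus 5 extra days.
Each full week contributes 2 weekend days (Sat, Sun): 49 × 2 = 98.
The 5 extra days are Sun, Mon, Tue, Wed, Thu — 1 of them qualifies.
Total: 98 + 1 = 99.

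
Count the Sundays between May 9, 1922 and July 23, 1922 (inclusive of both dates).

11 Sundays

May 9, 1922 is a Tuesday.
That's 76 days from start to end, counting both.
76 = 7 × 10 + 6, so there are 10 full weeks plus 6 extra days.
Each full week contributes one Sunday: 10 so far.
The 6 extra days are Tue, Wed, Thu, Fri, Sat, Sun — 1 of them qualifies.
Total: 10 + 1 = 11.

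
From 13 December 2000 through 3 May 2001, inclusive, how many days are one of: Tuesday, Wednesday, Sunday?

13 December 2000 is a Wednesday.
From 13 December 2000 to 3 May 2001 is 142 days inclusive.
142 = 7 × 20 + 2, so there are 20 full weeks plus 2 extra days.
Each full week contributes 3 days from the set (Tue, Wed, Sun): 20 × 3 = 60.
The 2 extra days are Wed, Thu — 1 of them qualifies.
Total: 60 + 1 = 61.

61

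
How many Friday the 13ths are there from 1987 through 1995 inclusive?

16

Friday-the-13ths by year:
1987: Feb, Mar, Nov
1988: May
1989: Jan, Oct
1990: Apr, Jul
1991: Sep, Dec
1992: Mar, Nov
1993: Aug
1994: May
1995: Jan, Oct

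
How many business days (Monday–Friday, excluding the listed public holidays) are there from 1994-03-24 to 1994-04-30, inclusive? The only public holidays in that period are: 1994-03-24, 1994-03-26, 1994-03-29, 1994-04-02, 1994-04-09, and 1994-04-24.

25

1994-03-24 is a Thursday.
The range spans 38 days (inclusive of both endpoints).
38 = 7 × 5 + 3, so there are 5 full weeks plus 3 extra days.
Each full week contributes 5 weekdays (Mon–Fri): 5 × 5 = 25.
The 3 extra days are Thursday, Friday, Saturday — 2 of them qualify.
Total: 25 + 2 = 27.
Holidays: 1994-03-24 (Thu); 1994-03-26 (Sat); 1994-03-29 (Tue); 1994-04-02 (Sat); 1994-04-09 (Sat); 1994-04-24 (Sun).
2 of the 6 holidays fall on weekdays; the rest are weekends and were already excluded.
Business days: 27 − 2 = 25.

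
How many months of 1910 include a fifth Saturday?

A month has five Saturdays exactly when Saturday falls within its first (length − 28) days.
Jan: 31 days, starts Sat → 5 of Sat, Sun, Mon ✓
Feb: 28 days, starts Tue → 5 of (none)
Mar: 31 days, starts Tue → 5 of Tue, Wed, Thu
Apr: 30 days, starts Fri → 5 of Fri, Sat ✓
May: 31 days, starts Sun → 5 of Sun, Mon, Tue
Jun: 30 days, starts Wed → 5 of Wed, Thu
Jul: 31 days, starts Fri → 5 of Fri, Sat, Sun ✓
Aug: 31 days, starts Mon → 5 of Mon, Tue, Wed
Sep: 30 days, starts Thu → 5 of Thu, Fri
Oct: 31 days, starts Sat → 5 of Sat, Sun, Mon ✓
Nov: 30 days, starts Tue → 5 of Tue, Wed
Dec: 31 days, starts Thu → 5 of Thu, Fri, Sat ✓
Months with five Saturdays: Jan, Apr, Jul, Oct, Dec.

5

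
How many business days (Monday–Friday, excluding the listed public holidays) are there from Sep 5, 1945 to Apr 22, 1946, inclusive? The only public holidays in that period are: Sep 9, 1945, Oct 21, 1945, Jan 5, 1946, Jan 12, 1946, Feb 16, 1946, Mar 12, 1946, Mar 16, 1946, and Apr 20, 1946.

Sep 5, 1945 is a Wednesday.
From Sep 5, 1945 to Apr 22, 1946 is 230 days inclusive.
230 = 7 × 32 + 6, so there are 32 full weeks plus 6 extra days.
Each full week contributes 5 weekdays (Mon–Fri): 32 × 5 = 160.
The 6 extra days are Wed, Thu, Fri, Sat, Sun, Mon — 4 of them qualify.
Total: 160 + 4 = 164.
Holidays: Sep 9, 1945 (Sun); Oct 21, 1945 (Sun); Jan 5, 1946 (Sat); Jan 12, 1946 (Sat); Feb 16, 1946 (Sat); Mar 12, 1946 (Tue); Mar 16, 1946 (Sat); Apr 20, 1946 (Sat).
1 of the 8 holidays fall on weekdays; the rest are weekends and were already excluded.
Business days: 164 − 1 = 163.

163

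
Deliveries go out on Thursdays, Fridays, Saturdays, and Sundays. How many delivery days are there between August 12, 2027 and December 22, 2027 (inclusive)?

August 12, 2027 is a Thursday.
The range spans 133 days (inclusive of both endpoints).
133 = 7 × 19, so the span is exactly 19 full weeks.
Each full week contributes 4 days from the set (Thu, Fri, Sat, Sun): 19 × 4 = 76.

76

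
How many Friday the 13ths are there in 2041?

2

The 13th falls on a Friday when the month's 13th has weekday Fri.
Jan 13 is Sun; Feb 13 is Wed; Mar 13 is Wed; Apr 13 is Sat; May 13 is Mon; Jun 13 is Thu; Jul 13 is Sat; Aug 13 is Tue; Sep 13 is Fri ✓; Oct 13 is Sun; Nov 13 is Wed; Dec 13 is Fri ✓.
Friday the 13ths: Sep, Dec.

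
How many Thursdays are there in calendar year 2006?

1 January 2006 is a Sunday.
From 1 January 2006 to 31 December 2006 is 365 days inclusive.
365 = 7 × 52 + 1, so there are 52 full weeks plus 1 extra day.
Each full week contributes one Thursday: 52 so far.
The 1 extra day is Sunday — none qualify.
Total: 52 + 0 = 52.

52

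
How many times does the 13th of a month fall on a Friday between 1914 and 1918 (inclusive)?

Friday-the-13ths by year:
1914: Feb, Mar, Nov
1915: Aug
1916: Oct
1917: Apr, Jul
1918: Sep, Dec

9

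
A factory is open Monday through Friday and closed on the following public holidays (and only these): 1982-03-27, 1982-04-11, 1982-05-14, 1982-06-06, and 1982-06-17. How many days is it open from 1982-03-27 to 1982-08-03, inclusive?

90 working days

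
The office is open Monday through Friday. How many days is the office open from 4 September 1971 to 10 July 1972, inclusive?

4 September 1971 is a Saturday.
The range spans 311 days (inclusive of both endpoints).
311 = 7 × 44 + 3, so there are 44 full weeks plus 3 extra days.
Each full week contributes 5 weekdays (Mon–Fri): 44 × 5 = 220.
The 3 extra days are Sat, Sun, Mon — 1 of them qualifies.
Total: 220 + 1 = 221.

221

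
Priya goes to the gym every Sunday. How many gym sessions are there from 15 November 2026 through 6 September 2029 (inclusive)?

147

15 November 2026 is a Sunday.
From 15 November 2026 to 6 September 2029 is 1027 days inclusive.
1027 = 7 × 146 + 5, so there are 146 full weeks plus 5 extra days.
Each full week contributes one Sunday: 146 so far.
The 5 extra days are Sun, Mon, Tue, Wed, Thu — 1 of them qualifies.
Total: 146 + 1 = 147.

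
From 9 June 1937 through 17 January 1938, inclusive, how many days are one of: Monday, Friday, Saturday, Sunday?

9 June 1937 is a Wednesday.
That's 223 days from start to end, counting both.
223 = 7 × 31 + 6, so there are 31 full weeks plus 6 extra days.
Each full week contributes 4 days from the set (Mon, Fri, Sat, Sun): 31 × 4 = 124.
The 6 extra days are Wed, Thu, Fri, Sat, Sun, Mon — 4 of them qualify.
Total: 124 + 4 = 128.

128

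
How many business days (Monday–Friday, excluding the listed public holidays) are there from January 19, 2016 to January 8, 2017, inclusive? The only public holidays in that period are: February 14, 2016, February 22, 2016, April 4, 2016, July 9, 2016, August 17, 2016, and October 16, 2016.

January 19, 2016 is a Tuesday.
That's 356 days from start to end, counting both.
356 = 7 × 50 + 6, so there are 50 full weeks plus 6 extra days.
Each full week contributes 5 weekdays (Mon–Fri): 50 × 5 = 250.
The 6 extra days are Tue, Wed, Thu, Fri, Sat, Sun — 4 of them qualify.
Total: 250 + 4 = 254.
Holidays: February 14, 2016 (Sun); February 22, 2016 (Mon); April 4, 2016 (Mon); July 9, 2016 (Sat); August 17, 2016 (Wed); October 16, 2016 (Sun).
3 of the 6 holidays fall on weekdays; the rest are weekends and were already excluded.
Business days: 254 − 3 = 251.

251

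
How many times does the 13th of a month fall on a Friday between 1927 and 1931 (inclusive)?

Friday-the-13ths by year:
1927: May
1928: Jan, Apr, Jul
1929: Sep, Dec
1930: Jun
1931: Feb, Mar, Nov

10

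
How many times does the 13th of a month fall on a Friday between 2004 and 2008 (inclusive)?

Friday-the-13ths by year:
2004: Feb, Aug
2005: May
2006: Jan, Oct
2007: Apr, Jul
2008: Jun

8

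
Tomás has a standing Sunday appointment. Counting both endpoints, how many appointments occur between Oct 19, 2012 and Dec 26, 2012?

10

Oct 19, 2012 is a Friday.
The range spans 69 days (inclusive of both endpoints).
69 = 7 × 9 + 6, so there are 9 full weeks plus 6 extra days.
Each full week contributes one Sunday: 9 so far.
The 6 extra days are Fri, Sat, Sun, Mon, Tue, Wed — 1 of them qualifies.
Total: 9 + 1 = 10.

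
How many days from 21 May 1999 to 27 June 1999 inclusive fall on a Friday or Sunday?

12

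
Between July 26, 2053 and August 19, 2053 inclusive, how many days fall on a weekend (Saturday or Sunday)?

July 26, 2053 is a Saturday.
From July 26, 2053 to August 19, 2053 is 25 days inclusive.
25 = 7 × 3 + 4, so there are 3 full weeks plus 4 extra days.
Each full week contributes 2 weekend days (Sat, Sun): 3 × 2 = 6.
The 4 extra days are Saturday, Sunday, Monday, Tuesday — 2 of them qualify.
Total: 6 + 2 = 8.

8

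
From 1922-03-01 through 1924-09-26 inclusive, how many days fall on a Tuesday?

1922-03-01 is a Wednesday.
That's 941 days from start to end, counting both.
941 = 7 × 134 + 3, so there are 134 full weeks plus 3 extra days.
Each full week contributes one Tuesday: 134 so far.
The 3 extra days are Wed, Thu, Fri — none qualify.
Total: 134 + 0 = 134.

134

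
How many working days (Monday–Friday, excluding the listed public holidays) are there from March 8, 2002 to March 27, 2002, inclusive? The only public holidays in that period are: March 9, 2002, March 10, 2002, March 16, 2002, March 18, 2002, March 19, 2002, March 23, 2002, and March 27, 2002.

11 working days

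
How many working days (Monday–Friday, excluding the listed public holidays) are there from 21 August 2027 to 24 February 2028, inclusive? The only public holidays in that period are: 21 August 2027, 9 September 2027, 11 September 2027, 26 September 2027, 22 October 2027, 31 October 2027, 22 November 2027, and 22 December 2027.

21 August 2027 is a Saturday.
The range spans 188 days (inclusive of both endpoints).
188 = 7 × 26 + 6, so there are 26 full weeks plus 6 extra days.
Each full week contributes 5 weekdays (Mon–Fri): 26 × 5 = 130.
The 6 extra days are Saturday, Sunday, Monday, Tuesday, Wednesday, Thursday — 4 of them qualify.
Total: 130 + 4 = 134.
Holidays: 21 August 2027 (Sat); 9 September 2027 (Thu); 11 September 2027 (Sat); 26 September 2027 (Sun); 22 October 2027 (Fri); 31 October 2027 (Sun); 22 November 2027 (Mon); 22 December 2027 (Wed).
4 of the 8 holidays fall on weekdays; the rest are weekends and were already excluded.
Business days: 134 − 4 = 130.

130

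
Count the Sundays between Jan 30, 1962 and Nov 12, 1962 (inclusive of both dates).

41 Sundays

Jan 30, 1962 is a Tuesday.
That's 287 days from start to end, counting both.
287 = 7 × 41, so the span is exactly 41 full weeks.
Each full week contributes one Sunday: 41 so far.
Total: 41.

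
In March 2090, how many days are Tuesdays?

4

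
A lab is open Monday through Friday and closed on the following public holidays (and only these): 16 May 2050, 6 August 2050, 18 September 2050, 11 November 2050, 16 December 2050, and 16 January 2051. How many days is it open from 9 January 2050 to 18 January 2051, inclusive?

9 January 2050 is a Sunday.
The range spans 375 days (inclusive of both endpoints).
375 = 7 × 53 + 4, so there are 53 full weeks plus 4 extra days.
Each full week contributes 5 weekdays (Mon–Fri): 53 × 5 = 265.
The 4 extra days are Sunday, Monday, Tuesday, Wednesday — 3 of them qualify.
Total: 265 + 3 = 268.
Holidays: 16 May 2050 (Mon); 6 August 2050 (Sat); 18 September 2050 (Sun); 11 November 2050 (Fri); 16 December 2050 (Fri); 16 January 2051 (Mon).
4 of the 6 holidays fall on weekdays; the rest are weekends and were already excluded.
Business days: 268 − 4 = 264.

264 working days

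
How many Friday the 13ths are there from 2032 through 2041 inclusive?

18

Friday-the-13ths by year:
2032: Feb, Aug
2033: May
2034: Jan, Oct
2035: Apr, Jul
2036: Jun
2037: Feb, Mar, Nov
2038: Aug
2039: May
2040: Jan, Apr, Jul
2041: Sep, Dec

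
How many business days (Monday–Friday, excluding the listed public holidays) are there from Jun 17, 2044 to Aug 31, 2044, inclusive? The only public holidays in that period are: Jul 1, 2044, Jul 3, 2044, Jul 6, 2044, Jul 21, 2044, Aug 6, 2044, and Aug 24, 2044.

Jun 17, 2044 is a Friday.
That's 76 days from start to end, counting both.
76 = 7 × 10 + 6, so there are 10 full weeks plus 6 extra days.
Each full week contributes 5 weekdays (Mon–Fri): 10 × 5 = 50.
The 6 extra days are Friday, Saturday, Sunday, Monday, Tuesday, Wednesday — 4 of them qualify.
Total: 50 + 4 = 54.
Holidays: Jul 1, 2044 (Fri); Jul 3, 2044 (Sun); Jul 6, 2044 (Wed); Jul 21, 2044 (Thu); Aug 6, 2044 (Sat); Aug 24, 2044 (Wed).
4 of the 6 holidays fall on weekdays; the rest are weekends and were already excluded.
Business days: 54 − 4 = 50.

50 business days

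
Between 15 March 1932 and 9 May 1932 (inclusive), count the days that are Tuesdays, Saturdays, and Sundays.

15 March 1932 is a Tuesday.
The range spans 56 days (inclusive of both endpoints).
56 = 7 × 8, so the span is exactly 8 full weeks.
Each full week contributes 3 days from the set (Tue, Sat, Sun): 8 × 3 = 24.
Total: 24.

24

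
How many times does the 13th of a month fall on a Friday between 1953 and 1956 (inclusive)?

Friday-the-13ths by year:
1953: Feb, Mar, Nov
1954: Aug
1955: May
1956: Jan, Apr, Jul

8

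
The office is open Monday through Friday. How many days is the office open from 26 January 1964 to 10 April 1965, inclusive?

315

26 January 1964 is a Sunday.
The range spans 441 days (inclusive of both endpoints).
441 = 7 × 63, so the span is exactly 63 full weeks.
Each full week contributes 5 weekdays (Mon–Fri): 63 × 5 = 315.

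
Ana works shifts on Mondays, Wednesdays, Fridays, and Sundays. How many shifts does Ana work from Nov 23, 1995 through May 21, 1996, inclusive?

103

Nov 23, 1995 is a Thursday.
The range spans 181 days (inclusive of both endpoints).
181 = 7 × 25 + 6, so there are 25 full weeks plus 6 extra days.
Each full week contributes 4 days from the set (Mon, Wed, Fri, Sun): 25 × 4 = 100.
The 6 extra days are Thu, Fri, Sat, Sun, Mon, Tue — 3 of them qualify.
Total: 100 + 3 = 103.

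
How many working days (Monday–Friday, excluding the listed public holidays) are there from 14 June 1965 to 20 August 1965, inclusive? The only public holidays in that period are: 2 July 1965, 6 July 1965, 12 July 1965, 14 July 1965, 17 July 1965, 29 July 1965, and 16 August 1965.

14 June 1965 is a Monday.
That's 68 days from start to end, counting both.
68 = 7 × 9 + 5, so there are 9 full weeks plus 5 extra days.
Each full week contributes 5 weekdays (Mon–Fri): 9 × 5 = 45.
The 5 extra days are Mon, Tue, Wed, Thu, Fri — 5 of them qualify.
Total: 45 + 5 = 50.
Holidays: 2 July 1965 (Fri); 6 July 1965 (Tue); 12 July 1965 (Mon); 14 July 1965 (Wed); 17 July 1965 (Sat); 29 July 1965 (Thu); 16 August 1965 (Mon).
6 of the 7 holidays fall on weekdays; the rest are weekends and were already excluded.
Business days: 50 − 6 = 44.

44 working days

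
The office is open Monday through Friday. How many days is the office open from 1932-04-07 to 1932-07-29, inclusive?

82

1932-04-07 is a Thursday.
From 1932-04-07 to 1932-07-29 is 114 days inclusive.
114 = 7 × 16 + 2, so there are 16 full weeks plus 2 extra days.
Each full week contributes 5 weekdays (Mon–Fri): 16 × 5 = 80.
The 2 extra days are Thu, Fri — 2 of them qualify.
Total: 80 + 2 = 82.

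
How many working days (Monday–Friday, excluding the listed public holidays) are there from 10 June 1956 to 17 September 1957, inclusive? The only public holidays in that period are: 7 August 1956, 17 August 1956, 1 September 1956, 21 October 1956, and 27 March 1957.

329 working days

10 June 1956 is a Sunday.
That's 465 days from start to end, counting both.
465 = 7 × 66 + 3, so there are 66 full weeks plus 3 extra days.
Each full week contributes 5 weekdays (Mon–Fri): 66 × 5 = 330.
The 3 extra days are Sunday, Monday, Tuesday — 2 of them qualify.
Total: 330 + 2 = 332.
Holidays: 7 August 1956 (Tue); 17 August 1956 (Fri); 1 September 1956 (Sat); 21 October 1956 (Sun); 27 March 1957 (Wed).
3 of the 5 holidays fall on weekdays; the rest are weekends and were already excluded.
Business days: 332 − 3 = 329.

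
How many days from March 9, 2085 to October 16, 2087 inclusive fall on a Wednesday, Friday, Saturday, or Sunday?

544

March 9, 2085 is a Friday.
The range spans 952 days (inclusive of both endpoints).
952 = 7 × 136, so the span is exactly 136 full weeks.
Each full week contributes 4 days from the set (Wed, Fri, Sat, Sun): 136 × 4 = 544.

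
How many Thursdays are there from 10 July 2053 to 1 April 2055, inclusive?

91

10 July 2053 is a Thursday.
That's 631 days from start to end, counting both.
631 = 7 × 90 + 1, so there are 90 full weeks plus 1 extra day.
Each full week contributes one Thursday: 90 so far.
The 1 extra day is Thu — 1 of them qualifies.
Total: 90 + 1 = 91.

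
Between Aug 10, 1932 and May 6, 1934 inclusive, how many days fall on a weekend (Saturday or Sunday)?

182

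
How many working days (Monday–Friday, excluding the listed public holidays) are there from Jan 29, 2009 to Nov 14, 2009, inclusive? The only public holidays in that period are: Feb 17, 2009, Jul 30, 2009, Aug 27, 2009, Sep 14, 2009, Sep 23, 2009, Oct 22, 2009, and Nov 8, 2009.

Jan 29, 2009 is a Thursday.
From Jan 29, 2009 to Nov 14, 2009 is 290 days inclusive.
290 = 7 × 41 + 3, so there are 41 full weeks plus 3 extra days.
Each full week contributes 5 weekdays (Mon–Fri): 41 × 5 = 205.
The 3 extra days are Thursday, Friday, Saturday — 2 of them qualify.
Total: 205 + 2 = 207.
Holidays: Feb 17, 2009 (Tue); Jul 30, 2009 (Thu); Aug 27, 2009 (Thu); Sep 14, 2009 (Mon); Sep 23, 2009 (Wed); Oct 22, 2009 (Thu); Nov 8, 2009 (Sun).
6 of the 7 holidays fall on weekdays; the rest are weekends and were already excluded.
Business days: 207 − 6 = 201.

201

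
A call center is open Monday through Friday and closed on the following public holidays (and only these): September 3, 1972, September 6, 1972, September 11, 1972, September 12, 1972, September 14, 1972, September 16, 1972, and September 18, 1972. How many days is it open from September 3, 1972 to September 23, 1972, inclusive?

10

September 3, 1972 is a Sunday.
From September 3, 1972 to September 23, 1972 is 21 days inclusive.
21 = 7 × 3, so the span is exactly 3 full weeks.
Each full week contributes 5 weekdays (Mon–Fri): 3 × 5 = 15.
Total: 15.
Holidays: September 3, 1972 (Sun); September 6, 1972 (Wed); September 11, 1972 (Mon); September 12, 1972 (Tue); September 14, 1972 (Thu); September 16, 1972 (Sat); September 18, 1972 (Mon).
5 of the 7 holidays fall on weekdays; the rest are weekends and were already excluded.
Business days: 15 − 5 = 10.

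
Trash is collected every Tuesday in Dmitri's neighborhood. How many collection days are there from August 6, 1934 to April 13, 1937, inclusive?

August 6, 1934 is a Monday.
The range spans 982 days (inclusive of both endpoints).
982 = 7 × 140 + 2, so there are 140 full weeks plus 2 extra days.
Each full week contributes one Tuesday: 140 so far.
The 2 extra days are Monday, Tuesday — 1 of them qualifies.
Total: 140 + 1 = 141.

141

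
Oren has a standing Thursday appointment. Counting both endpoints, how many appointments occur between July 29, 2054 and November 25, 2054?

17

July 29, 2054 is a Wednesday.
From July 29, 2054 to November 25, 2054 is 120 days inclusive.
120 = 7 × 17 + 1, so there are 17 full weeks plus 1 extra day.
Each full week contributes one Thursday: 17 so far.
The 1 extra day is Wed — none qualify.
Total: 17 + 0 = 17.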